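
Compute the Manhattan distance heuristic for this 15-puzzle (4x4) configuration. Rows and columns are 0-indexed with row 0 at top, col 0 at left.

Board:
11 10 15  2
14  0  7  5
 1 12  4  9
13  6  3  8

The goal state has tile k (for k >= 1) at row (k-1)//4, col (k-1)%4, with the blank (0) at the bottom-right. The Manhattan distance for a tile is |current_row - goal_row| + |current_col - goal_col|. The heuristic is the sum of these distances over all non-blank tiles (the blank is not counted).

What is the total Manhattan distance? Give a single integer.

Answer: 34

Derivation:
Tile 11: (0,0)->(2,2) = 4
Tile 10: (0,1)->(2,1) = 2
Tile 15: (0,2)->(3,2) = 3
Tile 2: (0,3)->(0,1) = 2
Tile 14: (1,0)->(3,1) = 3
Tile 7: (1,2)->(1,2) = 0
Tile 5: (1,3)->(1,0) = 3
Tile 1: (2,0)->(0,0) = 2
Tile 12: (2,1)->(2,3) = 2
Tile 4: (2,2)->(0,3) = 3
Tile 9: (2,3)->(2,0) = 3
Tile 13: (3,0)->(3,0) = 0
Tile 6: (3,1)->(1,1) = 2
Tile 3: (3,2)->(0,2) = 3
Tile 8: (3,3)->(1,3) = 2
Sum: 4 + 2 + 3 + 2 + 3 + 0 + 3 + 2 + 2 + 3 + 3 + 0 + 2 + 3 + 2 = 34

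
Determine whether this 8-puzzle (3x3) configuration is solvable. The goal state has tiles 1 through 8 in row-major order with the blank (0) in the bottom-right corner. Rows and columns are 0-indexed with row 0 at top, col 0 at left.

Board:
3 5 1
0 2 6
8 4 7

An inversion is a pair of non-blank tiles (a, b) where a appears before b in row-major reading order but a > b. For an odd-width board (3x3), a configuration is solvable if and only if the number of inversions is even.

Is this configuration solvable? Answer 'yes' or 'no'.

Answer: yes

Derivation:
Inversions (pairs i<j in row-major order where tile[i] > tile[j] > 0): 8
8 is even, so the puzzle is solvable.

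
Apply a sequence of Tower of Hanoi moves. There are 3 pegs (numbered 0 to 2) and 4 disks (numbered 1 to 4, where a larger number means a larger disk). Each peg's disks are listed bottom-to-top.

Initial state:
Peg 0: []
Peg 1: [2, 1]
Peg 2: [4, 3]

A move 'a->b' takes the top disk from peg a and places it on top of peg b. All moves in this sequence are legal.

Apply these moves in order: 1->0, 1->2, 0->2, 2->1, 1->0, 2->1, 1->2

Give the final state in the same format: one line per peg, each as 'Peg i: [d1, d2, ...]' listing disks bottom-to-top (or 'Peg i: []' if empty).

After move 1 (1->0):
Peg 0: [1]
Peg 1: [2]
Peg 2: [4, 3]

After move 2 (1->2):
Peg 0: [1]
Peg 1: []
Peg 2: [4, 3, 2]

After move 3 (0->2):
Peg 0: []
Peg 1: []
Peg 2: [4, 3, 2, 1]

After move 4 (2->1):
Peg 0: []
Peg 1: [1]
Peg 2: [4, 3, 2]

After move 5 (1->0):
Peg 0: [1]
Peg 1: []
Peg 2: [4, 3, 2]

After move 6 (2->1):
Peg 0: [1]
Peg 1: [2]
Peg 2: [4, 3]

After move 7 (1->2):
Peg 0: [1]
Peg 1: []
Peg 2: [4, 3, 2]

Answer: Peg 0: [1]
Peg 1: []
Peg 2: [4, 3, 2]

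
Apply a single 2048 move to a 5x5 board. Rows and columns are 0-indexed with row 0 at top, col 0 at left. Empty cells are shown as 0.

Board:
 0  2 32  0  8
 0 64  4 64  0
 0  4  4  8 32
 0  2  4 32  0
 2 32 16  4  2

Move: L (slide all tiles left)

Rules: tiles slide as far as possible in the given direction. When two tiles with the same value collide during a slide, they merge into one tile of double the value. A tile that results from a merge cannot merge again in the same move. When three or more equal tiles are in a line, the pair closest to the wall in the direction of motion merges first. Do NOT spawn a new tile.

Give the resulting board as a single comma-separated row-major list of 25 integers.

Answer: 2, 32, 8, 0, 0, 64, 4, 64, 0, 0, 8, 8, 32, 0, 0, 2, 4, 32, 0, 0, 2, 32, 16, 4, 2

Derivation:
Slide left:
row 0: [0, 2, 32, 0, 8] -> [2, 32, 8, 0, 0]
row 1: [0, 64, 4, 64, 0] -> [64, 4, 64, 0, 0]
row 2: [0, 4, 4, 8, 32] -> [8, 8, 32, 0, 0]
row 3: [0, 2, 4, 32, 0] -> [2, 4, 32, 0, 0]
row 4: [2, 32, 16, 4, 2] -> [2, 32, 16, 4, 2]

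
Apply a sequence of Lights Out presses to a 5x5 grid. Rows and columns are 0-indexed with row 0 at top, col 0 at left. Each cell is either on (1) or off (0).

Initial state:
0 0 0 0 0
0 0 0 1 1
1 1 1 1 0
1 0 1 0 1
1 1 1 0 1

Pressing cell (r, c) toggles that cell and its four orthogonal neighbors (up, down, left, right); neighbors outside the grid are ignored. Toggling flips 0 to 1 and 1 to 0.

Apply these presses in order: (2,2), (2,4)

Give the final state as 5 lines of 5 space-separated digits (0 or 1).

Answer: 0 0 0 0 0
0 0 1 1 0
1 0 0 1 1
1 0 0 0 0
1 1 1 0 1

Derivation:
After press 1 at (2,2):
0 0 0 0 0
0 0 1 1 1
1 0 0 0 0
1 0 0 0 1
1 1 1 0 1

After press 2 at (2,4):
0 0 0 0 0
0 0 1 1 0
1 0 0 1 1
1 0 0 0 0
1 1 1 0 1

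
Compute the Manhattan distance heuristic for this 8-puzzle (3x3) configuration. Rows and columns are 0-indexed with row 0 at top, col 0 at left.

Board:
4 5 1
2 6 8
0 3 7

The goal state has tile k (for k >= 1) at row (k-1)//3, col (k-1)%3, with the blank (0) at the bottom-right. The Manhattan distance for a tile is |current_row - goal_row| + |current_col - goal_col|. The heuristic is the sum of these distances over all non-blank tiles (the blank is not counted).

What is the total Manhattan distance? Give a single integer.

Answer: 14

Derivation:
Tile 4: (0,0)->(1,0) = 1
Tile 5: (0,1)->(1,1) = 1
Tile 1: (0,2)->(0,0) = 2
Tile 2: (1,0)->(0,1) = 2
Tile 6: (1,1)->(1,2) = 1
Tile 8: (1,2)->(2,1) = 2
Tile 3: (2,1)->(0,2) = 3
Tile 7: (2,2)->(2,0) = 2
Sum: 1 + 1 + 2 + 2 + 1 + 2 + 3 + 2 = 14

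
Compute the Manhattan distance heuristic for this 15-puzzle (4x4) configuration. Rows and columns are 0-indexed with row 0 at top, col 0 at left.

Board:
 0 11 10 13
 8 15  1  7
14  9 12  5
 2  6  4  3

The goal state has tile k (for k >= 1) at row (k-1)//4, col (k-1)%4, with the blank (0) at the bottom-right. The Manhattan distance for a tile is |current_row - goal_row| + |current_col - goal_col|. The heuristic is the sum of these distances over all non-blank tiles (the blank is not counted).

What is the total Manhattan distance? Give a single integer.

Tile 11: (0,1)->(2,2) = 3
Tile 10: (0,2)->(2,1) = 3
Tile 13: (0,3)->(3,0) = 6
Tile 8: (1,0)->(1,3) = 3
Tile 15: (1,1)->(3,2) = 3
Tile 1: (1,2)->(0,0) = 3
Tile 7: (1,3)->(1,2) = 1
Tile 14: (2,0)->(3,1) = 2
Tile 9: (2,1)->(2,0) = 1
Tile 12: (2,2)->(2,3) = 1
Tile 5: (2,3)->(1,0) = 4
Tile 2: (3,0)->(0,1) = 4
Tile 6: (3,1)->(1,1) = 2
Tile 4: (3,2)->(0,3) = 4
Tile 3: (3,3)->(0,2) = 4
Sum: 3 + 3 + 6 + 3 + 3 + 3 + 1 + 2 + 1 + 1 + 4 + 4 + 2 + 4 + 4 = 44

Answer: 44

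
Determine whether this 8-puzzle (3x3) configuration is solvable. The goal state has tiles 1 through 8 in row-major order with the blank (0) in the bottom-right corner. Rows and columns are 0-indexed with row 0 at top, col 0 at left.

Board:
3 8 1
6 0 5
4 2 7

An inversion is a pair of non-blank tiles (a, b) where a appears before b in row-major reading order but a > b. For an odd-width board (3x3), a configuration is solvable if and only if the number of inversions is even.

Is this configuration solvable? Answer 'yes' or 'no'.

Inversions (pairs i<j in row-major order where tile[i] > tile[j] > 0): 14
14 is even, so the puzzle is solvable.

Answer: yes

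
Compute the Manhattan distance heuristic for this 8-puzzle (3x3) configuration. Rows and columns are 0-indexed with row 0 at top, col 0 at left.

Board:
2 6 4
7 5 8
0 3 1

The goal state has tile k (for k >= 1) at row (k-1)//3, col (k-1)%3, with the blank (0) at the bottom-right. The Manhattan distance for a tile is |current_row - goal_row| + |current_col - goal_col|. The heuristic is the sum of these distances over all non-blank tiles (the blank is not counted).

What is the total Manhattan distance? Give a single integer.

Answer: 16

Derivation:
Tile 2: at (0,0), goal (0,1), distance |0-0|+|0-1| = 1
Tile 6: at (0,1), goal (1,2), distance |0-1|+|1-2| = 2
Tile 4: at (0,2), goal (1,0), distance |0-1|+|2-0| = 3
Tile 7: at (1,0), goal (2,0), distance |1-2|+|0-0| = 1
Tile 5: at (1,1), goal (1,1), distance |1-1|+|1-1| = 0
Tile 8: at (1,2), goal (2,1), distance |1-2|+|2-1| = 2
Tile 3: at (2,1), goal (0,2), distance |2-0|+|1-2| = 3
Tile 1: at (2,2), goal (0,0), distance |2-0|+|2-0| = 4
Sum: 1 + 2 + 3 + 1 + 0 + 2 + 3 + 4 = 16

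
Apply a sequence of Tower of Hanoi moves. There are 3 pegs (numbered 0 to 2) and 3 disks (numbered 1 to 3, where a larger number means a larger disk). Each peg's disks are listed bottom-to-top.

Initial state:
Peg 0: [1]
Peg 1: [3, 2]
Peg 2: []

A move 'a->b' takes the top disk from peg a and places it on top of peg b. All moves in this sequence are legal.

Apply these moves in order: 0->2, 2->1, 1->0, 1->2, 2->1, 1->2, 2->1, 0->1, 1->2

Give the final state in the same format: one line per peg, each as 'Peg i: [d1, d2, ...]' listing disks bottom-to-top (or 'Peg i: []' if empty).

Answer: Peg 0: []
Peg 1: [3, 2]
Peg 2: [1]

Derivation:
After move 1 (0->2):
Peg 0: []
Peg 1: [3, 2]
Peg 2: [1]

After move 2 (2->1):
Peg 0: []
Peg 1: [3, 2, 1]
Peg 2: []

After move 3 (1->0):
Peg 0: [1]
Peg 1: [3, 2]
Peg 2: []

After move 4 (1->2):
Peg 0: [1]
Peg 1: [3]
Peg 2: [2]

After move 5 (2->1):
Peg 0: [1]
Peg 1: [3, 2]
Peg 2: []

After move 6 (1->2):
Peg 0: [1]
Peg 1: [3]
Peg 2: [2]

After move 7 (2->1):
Peg 0: [1]
Peg 1: [3, 2]
Peg 2: []

After move 8 (0->1):
Peg 0: []
Peg 1: [3, 2, 1]
Peg 2: []

After move 9 (1->2):
Peg 0: []
Peg 1: [3, 2]
Peg 2: [1]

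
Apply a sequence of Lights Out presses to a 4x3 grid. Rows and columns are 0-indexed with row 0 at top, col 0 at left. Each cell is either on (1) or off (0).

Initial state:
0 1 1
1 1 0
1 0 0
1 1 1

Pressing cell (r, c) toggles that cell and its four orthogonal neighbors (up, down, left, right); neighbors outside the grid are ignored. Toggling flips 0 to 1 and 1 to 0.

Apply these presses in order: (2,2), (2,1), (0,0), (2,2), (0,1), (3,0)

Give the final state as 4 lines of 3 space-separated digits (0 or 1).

Answer: 0 1 0
0 1 0
1 1 1
0 1 1

Derivation:
After press 1 at (2,2):
0 1 1
1 1 1
1 1 1
1 1 0

After press 2 at (2,1):
0 1 1
1 0 1
0 0 0
1 0 0

After press 3 at (0,0):
1 0 1
0 0 1
0 0 0
1 0 0

After press 4 at (2,2):
1 0 1
0 0 0
0 1 1
1 0 1

After press 5 at (0,1):
0 1 0
0 1 0
0 1 1
1 0 1

After press 6 at (3,0):
0 1 0
0 1 0
1 1 1
0 1 1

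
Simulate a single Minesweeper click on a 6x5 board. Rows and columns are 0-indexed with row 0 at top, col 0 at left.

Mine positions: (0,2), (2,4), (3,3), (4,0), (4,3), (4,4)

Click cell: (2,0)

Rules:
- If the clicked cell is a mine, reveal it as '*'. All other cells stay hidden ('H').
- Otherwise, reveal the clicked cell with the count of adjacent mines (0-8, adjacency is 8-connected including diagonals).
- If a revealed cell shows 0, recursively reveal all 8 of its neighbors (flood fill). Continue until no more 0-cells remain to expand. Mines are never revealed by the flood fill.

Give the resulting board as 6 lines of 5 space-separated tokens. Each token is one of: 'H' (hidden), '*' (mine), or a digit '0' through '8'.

0 1 H H H
0 1 1 H H
0 0 1 H H
1 1 2 H H
H H H H H
H H H H H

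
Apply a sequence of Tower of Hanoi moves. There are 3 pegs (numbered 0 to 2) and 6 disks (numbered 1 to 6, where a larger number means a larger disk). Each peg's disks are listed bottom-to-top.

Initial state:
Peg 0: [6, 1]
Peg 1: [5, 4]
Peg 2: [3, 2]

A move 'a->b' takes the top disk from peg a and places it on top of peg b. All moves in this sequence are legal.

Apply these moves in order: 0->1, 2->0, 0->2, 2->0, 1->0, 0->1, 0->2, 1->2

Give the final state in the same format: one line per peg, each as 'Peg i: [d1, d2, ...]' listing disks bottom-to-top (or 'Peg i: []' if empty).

Answer: Peg 0: [6]
Peg 1: [5, 4]
Peg 2: [3, 2, 1]

Derivation:
After move 1 (0->1):
Peg 0: [6]
Peg 1: [5, 4, 1]
Peg 2: [3, 2]

After move 2 (2->0):
Peg 0: [6, 2]
Peg 1: [5, 4, 1]
Peg 2: [3]

After move 3 (0->2):
Peg 0: [6]
Peg 1: [5, 4, 1]
Peg 2: [3, 2]

After move 4 (2->0):
Peg 0: [6, 2]
Peg 1: [5, 4, 1]
Peg 2: [3]

After move 5 (1->0):
Peg 0: [6, 2, 1]
Peg 1: [5, 4]
Peg 2: [3]

After move 6 (0->1):
Peg 0: [6, 2]
Peg 1: [5, 4, 1]
Peg 2: [3]

After move 7 (0->2):
Peg 0: [6]
Peg 1: [5, 4, 1]
Peg 2: [3, 2]

After move 8 (1->2):
Peg 0: [6]
Peg 1: [5, 4]
Peg 2: [3, 2, 1]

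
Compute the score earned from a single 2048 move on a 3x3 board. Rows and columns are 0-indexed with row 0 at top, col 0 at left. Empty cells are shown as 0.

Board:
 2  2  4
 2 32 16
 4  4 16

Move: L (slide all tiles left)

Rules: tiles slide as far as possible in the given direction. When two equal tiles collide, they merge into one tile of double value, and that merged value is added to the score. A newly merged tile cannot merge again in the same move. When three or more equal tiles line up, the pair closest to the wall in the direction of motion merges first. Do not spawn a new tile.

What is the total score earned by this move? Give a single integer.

Slide left:
row 0: [2, 2, 4] -> [4, 4, 0]  score +4 (running 4)
row 1: [2, 32, 16] -> [2, 32, 16]  score +0 (running 4)
row 2: [4, 4, 16] -> [8, 16, 0]  score +8 (running 12)
Board after move:
 4  4  0
 2 32 16
 8 16  0

Answer: 12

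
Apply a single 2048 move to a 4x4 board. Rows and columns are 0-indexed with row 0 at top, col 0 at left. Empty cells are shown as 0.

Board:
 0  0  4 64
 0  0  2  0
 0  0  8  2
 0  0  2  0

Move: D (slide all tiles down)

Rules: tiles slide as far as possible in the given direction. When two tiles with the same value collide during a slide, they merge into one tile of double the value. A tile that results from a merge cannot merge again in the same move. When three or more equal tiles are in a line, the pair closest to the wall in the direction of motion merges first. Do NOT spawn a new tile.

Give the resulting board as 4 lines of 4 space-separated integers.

Answer:  0  0  4  0
 0  0  2  0
 0  0  8 64
 0  0  2  2

Derivation:
Slide down:
col 0: [0, 0, 0, 0] -> [0, 0, 0, 0]
col 1: [0, 0, 0, 0] -> [0, 0, 0, 0]
col 2: [4, 2, 8, 2] -> [4, 2, 8, 2]
col 3: [64, 0, 2, 0] -> [0, 0, 64, 2]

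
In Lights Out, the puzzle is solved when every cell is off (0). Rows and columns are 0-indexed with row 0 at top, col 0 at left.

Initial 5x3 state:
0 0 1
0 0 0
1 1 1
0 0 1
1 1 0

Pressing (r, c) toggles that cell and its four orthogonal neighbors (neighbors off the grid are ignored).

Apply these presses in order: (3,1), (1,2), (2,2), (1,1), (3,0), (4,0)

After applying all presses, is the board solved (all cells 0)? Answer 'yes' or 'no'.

After press 1 at (3,1):
0 0 1
0 0 0
1 0 1
1 1 0
1 0 0

After press 2 at (1,2):
0 0 0
0 1 1
1 0 0
1 1 0
1 0 0

After press 3 at (2,2):
0 0 0
0 1 0
1 1 1
1 1 1
1 0 0

After press 4 at (1,1):
0 1 0
1 0 1
1 0 1
1 1 1
1 0 0

After press 5 at (3,0):
0 1 0
1 0 1
0 0 1
0 0 1
0 0 0

After press 6 at (4,0):
0 1 0
1 0 1
0 0 1
1 0 1
1 1 0

Lights still on: 8

Answer: no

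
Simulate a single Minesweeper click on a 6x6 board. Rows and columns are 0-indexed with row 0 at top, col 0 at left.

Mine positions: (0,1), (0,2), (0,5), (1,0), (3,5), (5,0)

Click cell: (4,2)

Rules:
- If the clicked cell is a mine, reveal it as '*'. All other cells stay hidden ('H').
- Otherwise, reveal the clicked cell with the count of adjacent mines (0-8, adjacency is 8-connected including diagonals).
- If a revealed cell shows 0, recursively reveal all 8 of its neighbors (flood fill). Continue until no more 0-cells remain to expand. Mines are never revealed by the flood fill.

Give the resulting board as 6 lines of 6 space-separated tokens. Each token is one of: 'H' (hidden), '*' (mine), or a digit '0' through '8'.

H H H H H H
H 3 2 1 1 H
1 1 0 0 1 H
0 0 0 0 1 H
1 1 0 0 1 1
H 1 0 0 0 0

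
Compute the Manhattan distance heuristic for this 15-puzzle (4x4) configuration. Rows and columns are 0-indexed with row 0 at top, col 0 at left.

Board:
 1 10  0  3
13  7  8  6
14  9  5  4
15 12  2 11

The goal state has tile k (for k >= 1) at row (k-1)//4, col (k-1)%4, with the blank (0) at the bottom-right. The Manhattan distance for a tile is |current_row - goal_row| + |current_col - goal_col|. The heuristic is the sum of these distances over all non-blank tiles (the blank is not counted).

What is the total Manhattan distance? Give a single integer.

Answer: 28

Derivation:
Tile 1: (0,0)->(0,0) = 0
Tile 10: (0,1)->(2,1) = 2
Tile 3: (0,3)->(0,2) = 1
Tile 13: (1,0)->(3,0) = 2
Tile 7: (1,1)->(1,2) = 1
Tile 8: (1,2)->(1,3) = 1
Tile 6: (1,3)->(1,1) = 2
Tile 14: (2,0)->(3,1) = 2
Tile 9: (2,1)->(2,0) = 1
Tile 5: (2,2)->(1,0) = 3
Tile 4: (2,3)->(0,3) = 2
Tile 15: (3,0)->(3,2) = 2
Tile 12: (3,1)->(2,3) = 3
Tile 2: (3,2)->(0,1) = 4
Tile 11: (3,3)->(2,2) = 2
Sum: 0 + 2 + 1 + 2 + 1 + 1 + 2 + 2 + 1 + 3 + 2 + 2 + 3 + 4 + 2 = 28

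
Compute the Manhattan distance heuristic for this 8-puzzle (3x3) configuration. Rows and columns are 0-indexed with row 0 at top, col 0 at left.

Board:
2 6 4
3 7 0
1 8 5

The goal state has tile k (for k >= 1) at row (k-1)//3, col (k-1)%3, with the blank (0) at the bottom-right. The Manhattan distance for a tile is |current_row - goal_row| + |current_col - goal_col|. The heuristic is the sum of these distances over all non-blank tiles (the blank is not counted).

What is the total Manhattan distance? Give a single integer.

Answer: 15

Derivation:
Tile 2: (0,0)->(0,1) = 1
Tile 6: (0,1)->(1,2) = 2
Tile 4: (0,2)->(1,0) = 3
Tile 3: (1,0)->(0,2) = 3
Tile 7: (1,1)->(2,0) = 2
Tile 1: (2,0)->(0,0) = 2
Tile 8: (2,1)->(2,1) = 0
Tile 5: (2,2)->(1,1) = 2
Sum: 1 + 2 + 3 + 3 + 2 + 2 + 0 + 2 = 15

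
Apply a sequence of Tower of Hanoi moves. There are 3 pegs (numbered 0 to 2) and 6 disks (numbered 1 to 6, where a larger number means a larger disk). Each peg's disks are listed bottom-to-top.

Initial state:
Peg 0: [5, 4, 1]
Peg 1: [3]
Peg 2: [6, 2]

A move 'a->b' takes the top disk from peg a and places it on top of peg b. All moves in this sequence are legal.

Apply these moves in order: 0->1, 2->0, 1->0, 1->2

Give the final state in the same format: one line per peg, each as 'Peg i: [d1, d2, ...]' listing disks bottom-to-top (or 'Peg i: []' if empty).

After move 1 (0->1):
Peg 0: [5, 4]
Peg 1: [3, 1]
Peg 2: [6, 2]

After move 2 (2->0):
Peg 0: [5, 4, 2]
Peg 1: [3, 1]
Peg 2: [6]

After move 3 (1->0):
Peg 0: [5, 4, 2, 1]
Peg 1: [3]
Peg 2: [6]

After move 4 (1->2):
Peg 0: [5, 4, 2, 1]
Peg 1: []
Peg 2: [6, 3]

Answer: Peg 0: [5, 4, 2, 1]
Peg 1: []
Peg 2: [6, 3]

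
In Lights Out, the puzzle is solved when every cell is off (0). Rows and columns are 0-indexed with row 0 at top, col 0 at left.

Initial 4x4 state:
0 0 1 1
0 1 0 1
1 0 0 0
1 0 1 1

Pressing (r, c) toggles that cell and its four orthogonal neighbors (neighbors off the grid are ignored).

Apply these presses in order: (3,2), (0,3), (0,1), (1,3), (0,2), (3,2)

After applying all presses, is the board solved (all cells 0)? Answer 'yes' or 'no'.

After press 1 at (3,2):
0 0 1 1
0 1 0 1
1 0 1 0
1 1 0 0

After press 2 at (0,3):
0 0 0 0
0 1 0 0
1 0 1 0
1 1 0 0

After press 3 at (0,1):
1 1 1 0
0 0 0 0
1 0 1 0
1 1 0 0

After press 4 at (1,3):
1 1 1 1
0 0 1 1
1 0 1 1
1 1 0 0

After press 5 at (0,2):
1 0 0 0
0 0 0 1
1 0 1 1
1 1 0 0

After press 6 at (3,2):
1 0 0 0
0 0 0 1
1 0 0 1
1 0 1 1

Lights still on: 7

Answer: no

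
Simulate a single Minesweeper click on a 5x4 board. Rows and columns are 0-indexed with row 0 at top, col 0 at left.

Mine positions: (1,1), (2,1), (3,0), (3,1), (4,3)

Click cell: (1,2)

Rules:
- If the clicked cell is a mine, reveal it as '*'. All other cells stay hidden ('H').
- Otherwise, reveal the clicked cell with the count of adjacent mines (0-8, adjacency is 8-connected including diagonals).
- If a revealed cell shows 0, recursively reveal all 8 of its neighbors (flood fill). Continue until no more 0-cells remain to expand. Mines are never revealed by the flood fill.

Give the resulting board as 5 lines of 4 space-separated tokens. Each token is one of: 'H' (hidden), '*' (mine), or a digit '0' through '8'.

H H H H
H H 2 H
H H H H
H H H H
H H H H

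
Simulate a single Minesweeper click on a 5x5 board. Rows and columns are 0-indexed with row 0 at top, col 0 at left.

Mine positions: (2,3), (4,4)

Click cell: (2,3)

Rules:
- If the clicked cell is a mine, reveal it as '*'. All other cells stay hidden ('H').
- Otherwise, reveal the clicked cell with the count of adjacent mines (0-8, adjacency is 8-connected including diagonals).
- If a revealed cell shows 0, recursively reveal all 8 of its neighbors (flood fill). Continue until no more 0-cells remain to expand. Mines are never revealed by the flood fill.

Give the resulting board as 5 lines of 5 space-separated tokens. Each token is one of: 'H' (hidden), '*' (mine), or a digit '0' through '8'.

H H H H H
H H H H H
H H H * H
H H H H H
H H H H H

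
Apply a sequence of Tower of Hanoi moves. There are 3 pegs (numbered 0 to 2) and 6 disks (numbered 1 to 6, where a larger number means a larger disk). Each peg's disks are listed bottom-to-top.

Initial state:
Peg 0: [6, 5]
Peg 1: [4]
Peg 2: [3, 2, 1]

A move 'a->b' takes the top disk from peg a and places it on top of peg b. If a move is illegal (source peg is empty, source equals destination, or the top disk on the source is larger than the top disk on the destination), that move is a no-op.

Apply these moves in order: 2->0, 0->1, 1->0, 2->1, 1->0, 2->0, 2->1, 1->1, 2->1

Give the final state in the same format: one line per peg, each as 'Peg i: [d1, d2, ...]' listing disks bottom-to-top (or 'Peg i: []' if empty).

Answer: Peg 0: [6, 5, 1]
Peg 1: [4, 2]
Peg 2: [3]

Derivation:
After move 1 (2->0):
Peg 0: [6, 5, 1]
Peg 1: [4]
Peg 2: [3, 2]

After move 2 (0->1):
Peg 0: [6, 5]
Peg 1: [4, 1]
Peg 2: [3, 2]

After move 3 (1->0):
Peg 0: [6, 5, 1]
Peg 1: [4]
Peg 2: [3, 2]

After move 4 (2->1):
Peg 0: [6, 5, 1]
Peg 1: [4, 2]
Peg 2: [3]

After move 5 (1->0):
Peg 0: [6, 5, 1]
Peg 1: [4, 2]
Peg 2: [3]

After move 6 (2->0):
Peg 0: [6, 5, 1]
Peg 1: [4, 2]
Peg 2: [3]

After move 7 (2->1):
Peg 0: [6, 5, 1]
Peg 1: [4, 2]
Peg 2: [3]

After move 8 (1->1):
Peg 0: [6, 5, 1]
Peg 1: [4, 2]
Peg 2: [3]

After move 9 (2->1):
Peg 0: [6, 5, 1]
Peg 1: [4, 2]
Peg 2: [3]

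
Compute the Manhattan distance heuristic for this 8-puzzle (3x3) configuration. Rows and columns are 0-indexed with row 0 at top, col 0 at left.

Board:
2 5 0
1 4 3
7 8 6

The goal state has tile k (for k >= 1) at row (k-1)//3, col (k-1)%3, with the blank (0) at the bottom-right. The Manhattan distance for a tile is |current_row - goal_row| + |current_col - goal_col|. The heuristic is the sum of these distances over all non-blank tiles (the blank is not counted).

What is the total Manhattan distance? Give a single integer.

Answer: 6

Derivation:
Tile 2: (0,0)->(0,1) = 1
Tile 5: (0,1)->(1,1) = 1
Tile 1: (1,0)->(0,0) = 1
Tile 4: (1,1)->(1,0) = 1
Tile 3: (1,2)->(0,2) = 1
Tile 7: (2,0)->(2,0) = 0
Tile 8: (2,1)->(2,1) = 0
Tile 6: (2,2)->(1,2) = 1
Sum: 1 + 1 + 1 + 1 + 1 + 0 + 0 + 1 = 6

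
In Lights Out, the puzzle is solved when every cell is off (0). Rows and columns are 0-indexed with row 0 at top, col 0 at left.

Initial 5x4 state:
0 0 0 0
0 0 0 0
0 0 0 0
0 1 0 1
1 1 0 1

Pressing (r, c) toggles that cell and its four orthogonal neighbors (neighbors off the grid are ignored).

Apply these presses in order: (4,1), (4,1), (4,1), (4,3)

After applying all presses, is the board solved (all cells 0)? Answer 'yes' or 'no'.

Answer: yes

Derivation:
After press 1 at (4,1):
0 0 0 0
0 0 0 0
0 0 0 0
0 0 0 1
0 0 1 1

After press 2 at (4,1):
0 0 0 0
0 0 0 0
0 0 0 0
0 1 0 1
1 1 0 1

After press 3 at (4,1):
0 0 0 0
0 0 0 0
0 0 0 0
0 0 0 1
0 0 1 1

After press 4 at (4,3):
0 0 0 0
0 0 0 0
0 0 0 0
0 0 0 0
0 0 0 0

Lights still on: 0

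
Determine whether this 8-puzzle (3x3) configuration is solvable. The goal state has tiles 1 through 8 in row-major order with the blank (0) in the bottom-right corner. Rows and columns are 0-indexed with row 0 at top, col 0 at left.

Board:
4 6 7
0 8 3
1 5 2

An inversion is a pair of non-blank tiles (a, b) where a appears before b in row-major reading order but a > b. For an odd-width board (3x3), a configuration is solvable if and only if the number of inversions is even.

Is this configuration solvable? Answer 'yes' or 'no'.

Inversions (pairs i<j in row-major order where tile[i] > tile[j] > 0): 18
18 is even, so the puzzle is solvable.

Answer: yes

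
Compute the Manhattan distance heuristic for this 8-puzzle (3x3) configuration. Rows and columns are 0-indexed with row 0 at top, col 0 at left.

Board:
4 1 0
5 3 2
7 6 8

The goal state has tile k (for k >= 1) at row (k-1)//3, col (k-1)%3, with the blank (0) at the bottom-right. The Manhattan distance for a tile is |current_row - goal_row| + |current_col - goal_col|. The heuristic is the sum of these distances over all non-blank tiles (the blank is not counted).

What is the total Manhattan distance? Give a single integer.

Tile 4: at (0,0), goal (1,0), distance |0-1|+|0-0| = 1
Tile 1: at (0,1), goal (0,0), distance |0-0|+|1-0| = 1
Tile 5: at (1,0), goal (1,1), distance |1-1|+|0-1| = 1
Tile 3: at (1,1), goal (0,2), distance |1-0|+|1-2| = 2
Tile 2: at (1,2), goal (0,1), distance |1-0|+|2-1| = 2
Tile 7: at (2,0), goal (2,0), distance |2-2|+|0-0| = 0
Tile 6: at (2,1), goal (1,2), distance |2-1|+|1-2| = 2
Tile 8: at (2,2), goal (2,1), distance |2-2|+|2-1| = 1
Sum: 1 + 1 + 1 + 2 + 2 + 0 + 2 + 1 = 10

Answer: 10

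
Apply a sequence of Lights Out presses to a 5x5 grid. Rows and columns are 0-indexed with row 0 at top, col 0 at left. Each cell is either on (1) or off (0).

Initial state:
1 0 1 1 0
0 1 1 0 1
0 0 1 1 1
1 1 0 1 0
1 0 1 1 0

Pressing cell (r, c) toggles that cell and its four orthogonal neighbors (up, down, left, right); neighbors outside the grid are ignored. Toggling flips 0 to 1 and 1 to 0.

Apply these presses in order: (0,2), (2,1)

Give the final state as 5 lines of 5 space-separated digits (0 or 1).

Answer: 1 1 0 0 0
0 0 0 0 1
1 1 0 1 1
1 0 0 1 0
1 0 1 1 0

Derivation:
After press 1 at (0,2):
1 1 0 0 0
0 1 0 0 1
0 0 1 1 1
1 1 0 1 0
1 0 1 1 0

After press 2 at (2,1):
1 1 0 0 0
0 0 0 0 1
1 1 0 1 1
1 0 0 1 0
1 0 1 1 0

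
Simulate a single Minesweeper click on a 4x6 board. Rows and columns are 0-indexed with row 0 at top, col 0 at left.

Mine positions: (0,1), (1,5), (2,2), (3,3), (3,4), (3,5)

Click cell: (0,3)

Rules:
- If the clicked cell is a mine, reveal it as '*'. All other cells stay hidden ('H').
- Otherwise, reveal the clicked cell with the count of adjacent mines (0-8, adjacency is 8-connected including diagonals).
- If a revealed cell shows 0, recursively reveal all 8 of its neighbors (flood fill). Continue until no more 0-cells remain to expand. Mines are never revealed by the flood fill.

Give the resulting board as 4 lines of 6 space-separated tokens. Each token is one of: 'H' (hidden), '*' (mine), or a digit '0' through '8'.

H H 1 0 1 H
H H 2 1 1 H
H H H H H H
H H H H H H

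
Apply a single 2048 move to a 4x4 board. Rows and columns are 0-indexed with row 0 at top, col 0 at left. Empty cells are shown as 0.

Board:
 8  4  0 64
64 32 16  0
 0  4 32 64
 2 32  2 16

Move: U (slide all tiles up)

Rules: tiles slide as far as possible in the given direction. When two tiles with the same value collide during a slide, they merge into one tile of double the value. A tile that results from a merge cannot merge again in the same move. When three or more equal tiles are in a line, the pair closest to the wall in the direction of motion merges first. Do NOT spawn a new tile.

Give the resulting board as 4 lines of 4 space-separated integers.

Slide up:
col 0: [8, 64, 0, 2] -> [8, 64, 2, 0]
col 1: [4, 32, 4, 32] -> [4, 32, 4, 32]
col 2: [0, 16, 32, 2] -> [16, 32, 2, 0]
col 3: [64, 0, 64, 16] -> [128, 16, 0, 0]

Answer:   8   4  16 128
 64  32  32  16
  2   4   2   0
  0  32   0   0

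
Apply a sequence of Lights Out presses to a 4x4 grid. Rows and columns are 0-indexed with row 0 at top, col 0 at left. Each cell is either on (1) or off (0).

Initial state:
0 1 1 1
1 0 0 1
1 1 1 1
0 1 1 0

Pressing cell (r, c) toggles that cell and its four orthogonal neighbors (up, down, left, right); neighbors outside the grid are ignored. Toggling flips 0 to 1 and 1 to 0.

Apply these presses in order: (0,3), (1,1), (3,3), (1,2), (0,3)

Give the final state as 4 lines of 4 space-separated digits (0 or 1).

After press 1 at (0,3):
0 1 0 0
1 0 0 0
1 1 1 1
0 1 1 0

After press 2 at (1,1):
0 0 0 0
0 1 1 0
1 0 1 1
0 1 1 0

After press 3 at (3,3):
0 0 0 0
0 1 1 0
1 0 1 0
0 1 0 1

After press 4 at (1,2):
0 0 1 0
0 0 0 1
1 0 0 0
0 1 0 1

After press 5 at (0,3):
0 0 0 1
0 0 0 0
1 0 0 0
0 1 0 1

Answer: 0 0 0 1
0 0 0 0
1 0 0 0
0 1 0 1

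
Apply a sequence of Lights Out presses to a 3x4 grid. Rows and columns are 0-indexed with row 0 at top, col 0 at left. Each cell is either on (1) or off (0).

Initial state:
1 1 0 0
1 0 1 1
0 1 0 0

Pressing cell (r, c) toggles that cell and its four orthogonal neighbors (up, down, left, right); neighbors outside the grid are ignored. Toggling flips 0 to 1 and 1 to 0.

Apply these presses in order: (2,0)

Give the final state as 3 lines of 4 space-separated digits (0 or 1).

Answer: 1 1 0 0
0 0 1 1
1 0 0 0

Derivation:
After press 1 at (2,0):
1 1 0 0
0 0 1 1
1 0 0 0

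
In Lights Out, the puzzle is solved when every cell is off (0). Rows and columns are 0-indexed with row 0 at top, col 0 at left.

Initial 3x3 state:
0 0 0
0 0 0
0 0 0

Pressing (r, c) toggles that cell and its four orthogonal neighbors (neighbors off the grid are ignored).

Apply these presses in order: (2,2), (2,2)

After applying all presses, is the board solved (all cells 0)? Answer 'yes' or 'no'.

Answer: yes

Derivation:
After press 1 at (2,2):
0 0 0
0 0 1
0 1 1

After press 2 at (2,2):
0 0 0
0 0 0
0 0 0

Lights still on: 0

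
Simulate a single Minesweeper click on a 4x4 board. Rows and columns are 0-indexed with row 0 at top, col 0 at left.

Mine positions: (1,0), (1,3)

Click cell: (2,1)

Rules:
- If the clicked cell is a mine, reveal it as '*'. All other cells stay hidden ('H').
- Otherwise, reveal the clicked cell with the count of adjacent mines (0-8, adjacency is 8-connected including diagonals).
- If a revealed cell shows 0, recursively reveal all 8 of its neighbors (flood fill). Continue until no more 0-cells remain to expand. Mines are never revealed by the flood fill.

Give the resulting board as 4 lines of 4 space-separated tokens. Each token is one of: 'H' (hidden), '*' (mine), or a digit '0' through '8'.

H H H H
H H H H
H 1 H H
H H H H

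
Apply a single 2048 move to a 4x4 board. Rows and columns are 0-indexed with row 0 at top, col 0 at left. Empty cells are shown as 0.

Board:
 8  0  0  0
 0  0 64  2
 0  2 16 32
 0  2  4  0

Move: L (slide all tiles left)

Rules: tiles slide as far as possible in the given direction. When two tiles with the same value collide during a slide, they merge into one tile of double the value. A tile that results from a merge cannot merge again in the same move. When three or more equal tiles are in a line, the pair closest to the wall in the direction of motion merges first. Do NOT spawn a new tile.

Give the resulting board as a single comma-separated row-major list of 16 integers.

Slide left:
row 0: [8, 0, 0, 0] -> [8, 0, 0, 0]
row 1: [0, 0, 64, 2] -> [64, 2, 0, 0]
row 2: [0, 2, 16, 32] -> [2, 16, 32, 0]
row 3: [0, 2, 4, 0] -> [2, 4, 0, 0]

Answer: 8, 0, 0, 0, 64, 2, 0, 0, 2, 16, 32, 0, 2, 4, 0, 0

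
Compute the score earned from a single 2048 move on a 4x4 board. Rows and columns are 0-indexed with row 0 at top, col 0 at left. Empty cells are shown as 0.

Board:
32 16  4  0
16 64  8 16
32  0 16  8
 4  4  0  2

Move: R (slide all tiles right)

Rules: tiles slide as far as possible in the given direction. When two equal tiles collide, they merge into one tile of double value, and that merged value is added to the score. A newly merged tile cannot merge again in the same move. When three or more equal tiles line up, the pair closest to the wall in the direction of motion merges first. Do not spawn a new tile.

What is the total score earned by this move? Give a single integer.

Slide right:
row 0: [32, 16, 4, 0] -> [0, 32, 16, 4]  score +0 (running 0)
row 1: [16, 64, 8, 16] -> [16, 64, 8, 16]  score +0 (running 0)
row 2: [32, 0, 16, 8] -> [0, 32, 16, 8]  score +0 (running 0)
row 3: [4, 4, 0, 2] -> [0, 0, 8, 2]  score +8 (running 8)
Board after move:
 0 32 16  4
16 64  8 16
 0 32 16  8
 0  0  8  2

Answer: 8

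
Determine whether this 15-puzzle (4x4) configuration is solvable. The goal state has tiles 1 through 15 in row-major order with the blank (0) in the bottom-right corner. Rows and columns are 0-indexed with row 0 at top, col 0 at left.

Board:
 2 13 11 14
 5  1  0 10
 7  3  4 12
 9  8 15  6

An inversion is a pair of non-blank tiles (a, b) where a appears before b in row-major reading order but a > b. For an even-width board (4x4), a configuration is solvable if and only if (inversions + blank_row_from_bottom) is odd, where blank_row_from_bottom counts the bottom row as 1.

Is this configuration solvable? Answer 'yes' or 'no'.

Answer: yes

Derivation:
Inversions: 50
Blank is in row 1 (0-indexed from top), which is row 3 counting from the bottom (bottom = 1).
50 + 3 = 53, which is odd, so the puzzle is solvable.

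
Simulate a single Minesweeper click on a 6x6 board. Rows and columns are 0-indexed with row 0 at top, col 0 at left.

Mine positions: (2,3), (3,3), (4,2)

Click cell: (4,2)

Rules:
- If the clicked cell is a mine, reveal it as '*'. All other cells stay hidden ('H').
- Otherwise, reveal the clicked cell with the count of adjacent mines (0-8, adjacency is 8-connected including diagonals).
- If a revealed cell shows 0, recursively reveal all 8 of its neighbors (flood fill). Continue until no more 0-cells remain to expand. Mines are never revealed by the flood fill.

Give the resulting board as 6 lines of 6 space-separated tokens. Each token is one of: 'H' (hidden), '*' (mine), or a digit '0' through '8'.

H H H H H H
H H H H H H
H H H H H H
H H H H H H
H H * H H H
H H H H H H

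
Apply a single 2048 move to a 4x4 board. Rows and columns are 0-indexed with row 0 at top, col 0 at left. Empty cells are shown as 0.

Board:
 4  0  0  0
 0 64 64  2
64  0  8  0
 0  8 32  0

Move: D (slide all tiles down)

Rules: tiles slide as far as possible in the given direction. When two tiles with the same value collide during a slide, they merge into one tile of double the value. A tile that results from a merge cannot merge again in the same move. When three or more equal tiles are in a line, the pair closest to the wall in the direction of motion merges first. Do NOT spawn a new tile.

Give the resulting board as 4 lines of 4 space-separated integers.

Answer:  0  0  0  0
 0  0 64  0
 4 64  8  0
64  8 32  2

Derivation:
Slide down:
col 0: [4, 0, 64, 0] -> [0, 0, 4, 64]
col 1: [0, 64, 0, 8] -> [0, 0, 64, 8]
col 2: [0, 64, 8, 32] -> [0, 64, 8, 32]
col 3: [0, 2, 0, 0] -> [0, 0, 0, 2]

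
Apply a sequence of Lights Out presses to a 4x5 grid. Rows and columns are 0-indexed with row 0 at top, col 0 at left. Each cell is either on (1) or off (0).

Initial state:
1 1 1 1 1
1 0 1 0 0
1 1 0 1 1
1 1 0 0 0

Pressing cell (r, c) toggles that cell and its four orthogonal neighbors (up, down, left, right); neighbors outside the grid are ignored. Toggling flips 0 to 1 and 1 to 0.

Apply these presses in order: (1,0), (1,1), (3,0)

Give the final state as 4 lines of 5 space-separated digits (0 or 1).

After press 1 at (1,0):
0 1 1 1 1
0 1 1 0 0
0 1 0 1 1
1 1 0 0 0

After press 2 at (1,1):
0 0 1 1 1
1 0 0 0 0
0 0 0 1 1
1 1 0 0 0

After press 3 at (3,0):
0 0 1 1 1
1 0 0 0 0
1 0 0 1 1
0 0 0 0 0

Answer: 0 0 1 1 1
1 0 0 0 0
1 0 0 1 1
0 0 0 0 0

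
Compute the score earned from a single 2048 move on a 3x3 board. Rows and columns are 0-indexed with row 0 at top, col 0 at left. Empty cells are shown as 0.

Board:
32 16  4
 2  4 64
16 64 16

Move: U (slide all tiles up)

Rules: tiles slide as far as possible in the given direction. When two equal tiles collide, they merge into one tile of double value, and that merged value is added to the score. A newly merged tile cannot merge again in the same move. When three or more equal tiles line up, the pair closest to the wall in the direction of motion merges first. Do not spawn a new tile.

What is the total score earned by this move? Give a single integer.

Answer: 0

Derivation:
Slide up:
col 0: [32, 2, 16] -> [32, 2, 16]  score +0 (running 0)
col 1: [16, 4, 64] -> [16, 4, 64]  score +0 (running 0)
col 2: [4, 64, 16] -> [4, 64, 16]  score +0 (running 0)
Board after move:
32 16  4
 2  4 64
16 64 16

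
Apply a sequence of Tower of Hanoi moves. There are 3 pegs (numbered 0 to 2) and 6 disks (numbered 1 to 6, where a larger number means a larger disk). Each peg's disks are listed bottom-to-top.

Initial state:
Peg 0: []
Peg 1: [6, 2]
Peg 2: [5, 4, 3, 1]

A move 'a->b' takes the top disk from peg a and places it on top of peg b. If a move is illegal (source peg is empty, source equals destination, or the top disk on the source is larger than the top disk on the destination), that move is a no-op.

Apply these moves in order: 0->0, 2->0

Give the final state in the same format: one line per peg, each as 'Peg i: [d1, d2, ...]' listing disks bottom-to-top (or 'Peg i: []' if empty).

After move 1 (0->0):
Peg 0: []
Peg 1: [6, 2]
Peg 2: [5, 4, 3, 1]

After move 2 (2->0):
Peg 0: [1]
Peg 1: [6, 2]
Peg 2: [5, 4, 3]

Answer: Peg 0: [1]
Peg 1: [6, 2]
Peg 2: [5, 4, 3]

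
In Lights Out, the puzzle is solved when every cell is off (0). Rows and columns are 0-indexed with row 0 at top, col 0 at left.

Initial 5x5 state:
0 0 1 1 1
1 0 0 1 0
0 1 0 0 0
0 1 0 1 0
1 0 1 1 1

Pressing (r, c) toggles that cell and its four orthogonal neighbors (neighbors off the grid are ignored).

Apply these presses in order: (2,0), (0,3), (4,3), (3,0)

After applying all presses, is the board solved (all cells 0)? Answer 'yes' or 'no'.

After press 1 at (2,0):
0 0 1 1 1
0 0 0 1 0
1 0 0 0 0
1 1 0 1 0
1 0 1 1 1

After press 2 at (0,3):
0 0 0 0 0
0 0 0 0 0
1 0 0 0 0
1 1 0 1 0
1 0 1 1 1

After press 3 at (4,3):
0 0 0 0 0
0 0 0 0 0
1 0 0 0 0
1 1 0 0 0
1 0 0 0 0

After press 4 at (3,0):
0 0 0 0 0
0 0 0 0 0
0 0 0 0 0
0 0 0 0 0
0 0 0 0 0

Lights still on: 0

Answer: yes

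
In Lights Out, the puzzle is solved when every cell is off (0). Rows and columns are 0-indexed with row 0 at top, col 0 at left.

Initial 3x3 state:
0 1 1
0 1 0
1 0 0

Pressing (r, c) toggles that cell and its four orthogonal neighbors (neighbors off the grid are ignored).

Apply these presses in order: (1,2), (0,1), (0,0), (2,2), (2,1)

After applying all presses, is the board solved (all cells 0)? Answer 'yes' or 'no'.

After press 1 at (1,2):
0 1 0
0 0 1
1 0 1

After press 2 at (0,1):
1 0 1
0 1 1
1 0 1

After press 3 at (0,0):
0 1 1
1 1 1
1 0 1

After press 4 at (2,2):
0 1 1
1 1 0
1 1 0

After press 5 at (2,1):
0 1 1
1 0 0
0 0 1

Lights still on: 4

Answer: no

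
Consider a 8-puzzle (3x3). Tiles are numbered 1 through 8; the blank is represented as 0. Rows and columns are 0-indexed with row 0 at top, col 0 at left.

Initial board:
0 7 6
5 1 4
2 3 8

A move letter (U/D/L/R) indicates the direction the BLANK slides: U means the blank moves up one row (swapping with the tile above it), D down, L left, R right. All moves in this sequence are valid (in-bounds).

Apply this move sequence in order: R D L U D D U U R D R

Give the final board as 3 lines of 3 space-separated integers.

Answer: 1 5 6
7 4 0
2 3 8

Derivation:
After move 1 (R):
7 0 6
5 1 4
2 3 8

After move 2 (D):
7 1 6
5 0 4
2 3 8

After move 3 (L):
7 1 6
0 5 4
2 3 8

After move 4 (U):
0 1 6
7 5 4
2 3 8

After move 5 (D):
7 1 6
0 5 4
2 3 8

After move 6 (D):
7 1 6
2 5 4
0 3 8

After move 7 (U):
7 1 6
0 5 4
2 3 8

After move 8 (U):
0 1 6
7 5 4
2 3 8

After move 9 (R):
1 0 6
7 5 4
2 3 8

After move 10 (D):
1 5 6
7 0 4
2 3 8

After move 11 (R):
1 5 6
7 4 0
2 3 8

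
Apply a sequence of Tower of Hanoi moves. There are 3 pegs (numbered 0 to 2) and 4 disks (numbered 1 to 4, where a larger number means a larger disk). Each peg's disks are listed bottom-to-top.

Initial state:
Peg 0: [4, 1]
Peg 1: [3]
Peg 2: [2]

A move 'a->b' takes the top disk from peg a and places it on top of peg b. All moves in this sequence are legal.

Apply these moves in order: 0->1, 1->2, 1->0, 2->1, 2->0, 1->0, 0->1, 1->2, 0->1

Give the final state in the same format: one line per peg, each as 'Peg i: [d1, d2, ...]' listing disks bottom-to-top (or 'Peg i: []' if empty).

Answer: Peg 0: [4, 3]
Peg 1: [2]
Peg 2: [1]

Derivation:
After move 1 (0->1):
Peg 0: [4]
Peg 1: [3, 1]
Peg 2: [2]

After move 2 (1->2):
Peg 0: [4]
Peg 1: [3]
Peg 2: [2, 1]

After move 3 (1->0):
Peg 0: [4, 3]
Peg 1: []
Peg 2: [2, 1]

After move 4 (2->1):
Peg 0: [4, 3]
Peg 1: [1]
Peg 2: [2]

After move 5 (2->0):
Peg 0: [4, 3, 2]
Peg 1: [1]
Peg 2: []

After move 6 (1->0):
Peg 0: [4, 3, 2, 1]
Peg 1: []
Peg 2: []

After move 7 (0->1):
Peg 0: [4, 3, 2]
Peg 1: [1]
Peg 2: []

After move 8 (1->2):
Peg 0: [4, 3, 2]
Peg 1: []
Peg 2: [1]

After move 9 (0->1):
Peg 0: [4, 3]
Peg 1: [2]
Peg 2: [1]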